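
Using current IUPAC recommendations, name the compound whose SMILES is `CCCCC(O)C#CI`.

The longest carbon chain that includes the –OH group and the multiple bond has 7 carbons, so the parent hydride is heptane.
An alcohol (–OH) is the principal characteristic group, giving the suffix -ol.
A C≡C triple bond in the chain gives the infix -yne-.
Number the chain so that numbering from this end puts the hydroxyl group at C-3 rather than C-5.
With this numbering: the hydroxyl at C-3; the triple bond between C-1 and C-2; an iodo group at C-1.
The name is 1-iodohept-1-yn-3-ol.

1-iodohept-1-yn-3-ol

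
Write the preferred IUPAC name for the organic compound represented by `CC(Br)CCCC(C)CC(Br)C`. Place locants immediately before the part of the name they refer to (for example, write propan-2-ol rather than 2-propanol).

2,8-dibromo-4-methylnonane

The longest carbon chain is 9 atoms: the parent is nonane.
Choose the numbering such that the substituent locant set {2,4,8} is lower than {2,6,8} at the first point of difference.
With this numbering: bromo groups at C-2 and C-8; a methyl group at C-4.
Substituent prefixes are cited in alphabetical order (multiplying prefixes like di-/tri- are ignored for ordering).
The name is 2,8-dibromo-4-methylnonane.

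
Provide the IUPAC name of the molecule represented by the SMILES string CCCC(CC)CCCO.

4-ethylheptan-1-ol

The longest chain bearing the –OH group is 7 carbons long (heptane).
The highest-priority functional group is an alcohol (–OH), so the name ends in -ol.
The numbering direction is chosen so that numbering from this end puts the hydroxyl group at C-1 rather than C-7.
This places the hydroxyl at C-1; an ethyl group at C-4.
Assembling the pieces gives 4-ethylheptan-1-ol.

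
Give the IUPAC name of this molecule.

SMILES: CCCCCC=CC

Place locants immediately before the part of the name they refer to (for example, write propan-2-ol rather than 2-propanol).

The longest chain bearing the multiple bond is 8 carbons long (octane).
A C=C double bond in the chain gives the infix -ene-.
The numbering direction is chosen so that numbering from this end puts the double bond at C-2 rather than C-6.
That gives the double bond between C-2 and C-3.
The name is oct-2-ene.

oct-2-ene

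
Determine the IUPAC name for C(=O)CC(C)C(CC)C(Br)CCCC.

Counting along the main chain through the –CHO group gives 9 carbons: the parent is nonane.
The principal characteristic group is an aldehyde (terminal –CHO), named with the suffix -al.
Number the chain so that the aldehyde carbon is C-1 by definition.
This places a bromo group at C-5; an ethyl group at C-4; a methyl group at C-3.
Substituent prefixes are cited in alphabetical order (multiplying prefixes like di-/tri- are ignored for ordering).
The name is 5-bromo-4-ethyl-3-methylnonanal.

5-bromo-4-ethyl-3-methylnonanal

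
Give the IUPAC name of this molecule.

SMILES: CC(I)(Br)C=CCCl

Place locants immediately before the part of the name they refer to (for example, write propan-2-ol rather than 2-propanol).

The longest chain bearing the multiple bond is 5 carbons long (pentane).
A C=C double bond in the chain gives the infix -ene-.
Number the chain so that numbering from this end puts the double bond at C-2 rather than C-3.
This places the double bond between C-2 and C-3; a bromo group at C-4; a chloro group at C-1; an iodo group at C-4.
Substituent prefixes are cited in alphabetical order (multiplying prefixes like di-/tri- are ignored for ordering).
The name is 4-bromo-1-chloro-4-iodopent-2-ene.

4-bromo-1-chloro-4-iodopent-2-ene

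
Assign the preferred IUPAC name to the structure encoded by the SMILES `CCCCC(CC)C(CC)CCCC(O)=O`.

Counting along the main chain through the –COOH group gives 10 carbons: the parent is decane.
The highest-priority functional group is a carboxylic acid (terminal –COOH), so the name ends in -oic acid.
Number the chain so that the carboxylic acid carbon is C-1 by definition.
With this numbering: ethyl groups at C-5 and C-6.
The name is 5,6-diethyldecanoic acid.

5,6-diethyldecanoic acid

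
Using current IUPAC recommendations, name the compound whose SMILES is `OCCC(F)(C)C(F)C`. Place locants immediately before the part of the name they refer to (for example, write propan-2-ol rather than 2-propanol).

The longest chain bearing the –OH group is 5 carbons long (pentane).
The highest-priority functional group is an alcohol (–OH), so the name ends in -ol.
Choose the numbering such that numbering from this end puts the hydroxyl group at C-1 rather than C-5.
That gives the hydroxyl at C-1; fluoro groups at C-3 and C-4; a methyl group at C-3.
The substituents are ordered alphabetically, ignoring any di-/tri- multipliers.
Putting it together: 3,4-difluoro-3-methylpentan-1-ol.

3,4-difluoro-3-methylpentan-1-ol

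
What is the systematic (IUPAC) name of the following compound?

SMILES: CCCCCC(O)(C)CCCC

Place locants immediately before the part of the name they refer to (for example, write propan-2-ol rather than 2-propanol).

5-methyldecan-5-ol

The longest carbon chain that includes the –OH group has 10 carbons, so the parent hydride is decane.
An alcohol (–OH) is the principal characteristic group, giving the suffix -ol.
Number the chain so that numbering from this end puts the hydroxyl group at C-5 rather than C-6.
With this numbering: the hydroxyl at C-5; a methyl group at C-5.
Assembling the pieces gives 5-methyldecan-5-ol.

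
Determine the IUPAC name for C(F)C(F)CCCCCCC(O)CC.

Counting along the main chain through the –OH group gives 11 carbons: the parent is undecane.
An alcohol (–OH) is the principal characteristic group, giving the suffix -ol.
Number the chain so that numbering from this end puts the hydroxyl group at C-3 rather than C-9.
That gives the hydroxyl at C-3; fluoro groups at C-10 and C-11.
The name is 10,11-difluoroundecan-3-ol.

10,11-difluoroundecan-3-ol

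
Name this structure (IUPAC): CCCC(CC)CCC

4-ethylheptane

The parent chain contains 7 carbons (heptane).
Both numbering directions give the same locant set; either may be used.
With this numbering: an ethyl group at C-4.
The name is 4-ethylheptane.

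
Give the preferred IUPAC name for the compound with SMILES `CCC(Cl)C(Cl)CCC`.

3,4-dichloroheptane

The longest continuous carbon chain has 7 atoms, so the parent hydride is heptane.
Number the chain so that the substituent locant set {3,4} is lower than {4,5} at the first point of difference.
With this numbering: chloro groups at C-3 and C-4.
The name is 3,4-dichloroheptane.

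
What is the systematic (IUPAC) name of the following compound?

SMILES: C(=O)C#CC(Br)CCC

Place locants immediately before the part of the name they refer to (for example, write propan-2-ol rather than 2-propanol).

4-bromohept-2-ynal

The longest carbon chain that includes the –CHO group and the multiple bond has 7 carbons, so the parent hydride is heptane.
The highest-priority functional group is an aldehyde (terminal –CHO), so the name ends in -al.
A C≡C triple bond in the chain gives the infix -yne-.
Choose the numbering such that the aldehyde carbon is C-1 by definition.
This places the triple bond between C-2 and C-3; a bromo group at C-4.
Putting it together: 4-bromohept-2-ynal.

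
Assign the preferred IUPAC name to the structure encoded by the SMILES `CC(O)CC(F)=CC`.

The longest chain bearing the –OH group and the multiple bond is 6 carbons long (hexane).
The principal characteristic group is an alcohol (–OH), named with the suffix -ol.
The chain contains a C=C double bond, so the unsaturation ending is -ene.
Number the chain so that numbering from this end puts the hydroxyl group at C-2 rather than C-5.
With this numbering: the hydroxyl at C-2; the double bond between C-4 and C-5; a fluoro group at C-4.
Putting it together: 4-fluorohex-4-en-2-ol.

4-fluorohex-4-en-2-ol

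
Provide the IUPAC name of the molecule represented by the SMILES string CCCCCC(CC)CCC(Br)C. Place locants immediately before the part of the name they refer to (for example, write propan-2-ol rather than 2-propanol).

The parent chain contains 10 carbons (decane).
Number the chain so that the substituent locant set {2,5} is lower than {6,9} at the first point of difference.
That gives a bromo group at C-2; an ethyl group at C-5.
Prefixes are listed alphabetically: bromo, ethyl.
The name is 2-bromo-5-ethyldecane.

2-bromo-5-ethyldecane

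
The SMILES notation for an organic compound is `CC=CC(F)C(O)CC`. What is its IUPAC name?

4-fluorohept-5-en-3-ol

The longest chain bearing the –OH group and the multiple bond is 7 carbons long (heptane).
The highest-priority functional group is an alcohol (–OH), so the name ends in -ol.
The chain contains a C=C double bond, so the unsaturation ending is -ene.
Number the chain so that numbering from this end puts the hydroxyl group at C-3 rather than C-5.
This places the hydroxyl at C-3; the double bond between C-5 and C-6; a fluoro group at C-4.
The name is 4-fluorohept-5-en-3-ol.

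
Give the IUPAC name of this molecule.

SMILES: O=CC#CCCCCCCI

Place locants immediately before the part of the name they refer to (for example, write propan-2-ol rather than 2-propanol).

9-iodonon-2-ynal

The longest chain bearing the –CHO group and the multiple bond is 9 carbons long (nonane).
An aldehyde (terminal –CHO) is the principal characteristic group, giving the suffix -al.
The chain contains a C≡C triple bond, so the unsaturation ending is -yne.
Choose the numbering such that the aldehyde carbon is C-1 by definition.
This places the triple bond between C-2 and C-3; an iodo group at C-9.
The name is 9-iodonon-2-ynal.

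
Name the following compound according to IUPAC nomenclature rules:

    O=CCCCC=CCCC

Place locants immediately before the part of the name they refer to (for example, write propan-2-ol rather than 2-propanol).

non-5-enal

Counting along the main chain through the –CHO group and the multiple bond gives 9 carbons: the parent is nonane.
The principal characteristic group is an aldehyde (terminal –CHO), named with the suffix -al.
A C=C double bond in the chain gives the infix -ene-.
Choose the numbering such that the aldehyde carbon is C-1 by definition.
That gives the double bond between C-5 and C-6.
Putting it together: non-5-enal.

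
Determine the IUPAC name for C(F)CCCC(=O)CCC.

The longest carbon chain that includes the carbonyl has 8 carbons, so the parent hydride is octane.
A ketone (C=O on an internal carbon) is the principal characteristic group, giving the suffix -one.
Choose the numbering such that numbering from this end puts the carbonyl group at C-4 rather than C-5.
This places the carbonyl at C-4; a fluoro group at C-8.
Assembling the pieces gives 8-fluorooctan-4-one.

8-fluorooctan-4-one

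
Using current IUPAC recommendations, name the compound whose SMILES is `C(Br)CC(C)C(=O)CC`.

Counting along the main chain through the carbonyl gives 6 carbons: the parent is hexane.
The highest-priority functional group is a ketone (C=O on an internal carbon), so the name ends in -one.
Number the chain so that numbering from this end puts the carbonyl group at C-3 rather than C-4.
With this numbering: the carbonyl at C-3; a bromo group at C-6; a methyl group at C-4.
Substituent prefixes are cited in alphabetical order (multiplying prefixes like di-/tri- are ignored for ordering).
Putting it together: 6-bromo-4-methylhexan-3-one.

6-bromo-4-methylhexan-3-one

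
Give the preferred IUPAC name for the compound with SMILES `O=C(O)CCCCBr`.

The longest carbon chain that includes the –COOH group has 5 carbons, so the parent hydride is pentane.
The highest-priority functional group is a carboxylic acid (terminal –COOH), so the name ends in -oic acid.
Number the chain so that the carboxylic acid carbon is C-1 by definition.
With this numbering: a bromo group at C-5.
Putting it together: 5-bromopentanoic acid.

5-bromopentanoic acid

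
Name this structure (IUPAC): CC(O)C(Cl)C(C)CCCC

3-chloro-4-methyloctan-2-ol

The longest carbon chain that includes the –OH group has 8 carbons, so the parent hydride is octane.
The principal characteristic group is an alcohol (–OH), named with the suffix -ol.
Choose the numbering such that numbering from this end puts the hydroxyl group at C-2 rather than C-7.
This places the hydroxyl at C-2; a chloro group at C-3; a methyl group at C-4.
Substituent prefixes are cited in alphabetical order (multiplying prefixes like di-/tri- are ignored for ordering).
The name is 3-chloro-4-methyloctan-2-ol.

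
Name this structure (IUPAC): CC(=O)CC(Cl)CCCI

4-chloro-7-iodoheptan-2-one

The longest carbon chain that includes the carbonyl has 7 carbons, so the parent hydride is heptane.
The highest-priority functional group is a ketone (C=O on an internal carbon), so the name ends in -one.
The numbering direction is chosen so that numbering from this end puts the carbonyl group at C-2 rather than C-6.
That gives the carbonyl at C-2; a chloro group at C-4; an iodo group at C-7.
The substituents are ordered alphabetically, ignoring any di-/tri- multipliers.
Putting it together: 4-chloro-7-iodoheptan-2-one.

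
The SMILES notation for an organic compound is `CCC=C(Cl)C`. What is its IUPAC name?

The longest chain bearing the multiple bond is 5 carbons long (pentane).
A C=C double bond in the chain gives the infix -ene-.
Choose the numbering such that numbering from this end puts the double bond at C-2 rather than C-3.
That gives the double bond between C-2 and C-3; a chloro group at C-2.
The name is 2-chloropent-2-ene.

2-chloropent-2-ene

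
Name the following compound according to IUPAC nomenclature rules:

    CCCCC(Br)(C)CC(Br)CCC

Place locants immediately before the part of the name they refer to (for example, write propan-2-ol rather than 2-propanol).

The parent chain contains 10 carbons (decane).
Choose the numbering such that the substituent locant set {4,6,6} is lower than {5,5,7} at the first point of difference.
That gives bromo groups at C-4 and C-6; a methyl group at C-6.
Prefixes are listed alphabetically: bromo, methyl.
Putting it together: 4,6-dibromo-6-methyldecane.

4,6-dibromo-6-methyldecane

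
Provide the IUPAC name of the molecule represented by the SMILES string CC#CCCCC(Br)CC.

7-bromonon-2-yne

The longest carbon chain that includes the multiple bond has 9 carbons, so the parent hydride is nonane.
The chain contains a C≡C triple bond, so the unsaturation ending is -yne.
The numbering direction is chosen so that numbering from this end puts the triple bond at C-2 rather than C-7.
This places the triple bond between C-2 and C-3; a bromo group at C-7.
Putting it together: 7-bromonon-2-yne.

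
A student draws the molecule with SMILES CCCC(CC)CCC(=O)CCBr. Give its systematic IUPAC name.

1-bromo-6-ethylnonan-3-one

The longest carbon chain that includes the carbonyl has 9 carbons, so the parent hydride is nonane.
A ketone (C=O on an internal carbon) is the principal characteristic group, giving the suffix -one.
Choose the numbering such that numbering from this end puts the carbonyl group at C-3 rather than C-7.
That gives the carbonyl at C-3; a bromo group at C-1; an ethyl group at C-6.
Substituent prefixes are cited in alphabetical order (multiplying prefixes like di-/tri- are ignored for ordering).
The name is 1-bromo-6-ethylnonan-3-one.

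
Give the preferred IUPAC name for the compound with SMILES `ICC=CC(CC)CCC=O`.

The longest chain bearing the –CHO group and the multiple bond is 7 carbons long (heptane).
The highest-priority functional group is an aldehyde (terminal –CHO), so the name ends in -al.
The chain contains a C=C double bond, so the unsaturation ending is -ene.
The numbering direction is chosen so that the aldehyde carbon is C-1 by definition.
This places the double bond between C-5 and C-6; an ethyl group at C-4; an iodo group at C-7.
The substituents are ordered alphabetically, ignoring any di-/tri- multipliers.
The name is 4-ethyl-7-iodohept-5-enal.

4-ethyl-7-iodohept-5-enal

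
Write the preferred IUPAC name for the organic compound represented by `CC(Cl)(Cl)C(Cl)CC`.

2,2,3-trichloropentane

The parent chain contains 5 carbons (pentane).
Number the chain so that the substituent locant set {2,2,3} is lower than {3,4,4} at the first point of difference.
With this numbering: chloro groups at C-2 (×2) and C-3.
Assembling the pieces gives 2,2,3-trichloropentane.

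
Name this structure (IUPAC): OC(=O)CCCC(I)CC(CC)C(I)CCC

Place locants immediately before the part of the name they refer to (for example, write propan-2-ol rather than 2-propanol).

The longest chain bearing the –COOH group is 11 carbons long (undecane).
The highest-priority functional group is a carboxylic acid (terminal –COOH), so the name ends in -oic acid.
Number the chain so that the carboxylic acid carbon is C-1 by definition.
With this numbering: an ethyl group at C-7; iodo groups at C-5 and C-8.
Prefixes are listed alphabetically: ethyl, iodo.
Putting it together: 7-ethyl-5,8-diiodoundecanoic acid.

7-ethyl-5,8-diiodoundecanoic acid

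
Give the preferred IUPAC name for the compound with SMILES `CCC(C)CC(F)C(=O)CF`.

1,3-difluoro-5-methylheptan-2-one

Counting along the main chain through the carbonyl gives 7 carbons: the parent is heptane.
The principal characteristic group is a ketone (C=O on an internal carbon), named with the suffix -one.
Choose the numbering such that numbering from this end puts the carbonyl group at C-2 rather than C-6.
That gives the carbonyl at C-2; fluoro groups at C-1 and C-3; a methyl group at C-5.
The substituents are ordered alphabetically, ignoring any di-/tri- multipliers.
Putting it together: 1,3-difluoro-5-methylheptan-2-one.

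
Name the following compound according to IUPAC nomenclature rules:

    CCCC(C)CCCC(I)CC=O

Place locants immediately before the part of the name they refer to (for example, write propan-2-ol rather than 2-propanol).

Counting along the main chain through the –CHO group gives 10 carbons: the parent is decane.
An aldehyde (terminal –CHO) is the principal characteristic group, giving the suffix -al.
The numbering direction is chosen so that the aldehyde carbon is C-1 by definition.
That gives an iodo group at C-3; a methyl group at C-7.
Substituent prefixes are cited in alphabetical order (multiplying prefixes like di-/tri- are ignored for ordering).
Putting it together: 3-iodo-7-methyldecanal.

3-iodo-7-methyldecanal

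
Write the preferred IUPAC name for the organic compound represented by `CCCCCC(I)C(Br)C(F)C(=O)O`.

Counting along the main chain through the –COOH group gives 9 carbons: the parent is nonane.
A carboxylic acid (terminal –COOH) is the principal characteristic group, giving the suffix -oic acid.
The numbering direction is chosen so that the carboxylic acid carbon is C-1 by definition.
This places a bromo group at C-3; a fluoro group at C-2; an iodo group at C-4.
Substituent prefixes are cited in alphabetical order (multiplying prefixes like di-/tri- are ignored for ordering).
The name is 3-bromo-2-fluoro-4-iodononanoic acid.

3-bromo-2-fluoro-4-iodononanoic acid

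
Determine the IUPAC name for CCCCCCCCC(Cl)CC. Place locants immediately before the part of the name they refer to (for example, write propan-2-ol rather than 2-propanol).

The longest carbon chain is 11 atoms: the parent is undecane.
The numbering direction is chosen so that the substituent locant set {3} is lower than {9} at the first point of difference.
That gives a chloro group at C-3.
Putting it together: 3-chloroundecane.

3-chloroundecane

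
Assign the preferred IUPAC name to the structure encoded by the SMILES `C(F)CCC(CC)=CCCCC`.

4-ethyl-1-fluoronon-4-ene

The longest carbon chain that includes the multiple bond has 9 carbons, so the parent hydride is nonane.
There is one C=C double bond, indicated by the ending -ene.
The numbering direction is chosen so that numbering from this end puts the double bond at C-4 rather than C-5.
This places the double bond between C-4 and C-5; an ethyl group at C-4; a fluoro group at C-1.
Prefixes are listed alphabetically: ethyl, fluoro.
Putting it together: 4-ethyl-1-fluoronon-4-ene.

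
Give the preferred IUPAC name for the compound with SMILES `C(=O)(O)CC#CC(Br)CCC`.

The longest carbon chain that includes the –COOH group and the multiple bond has 8 carbons, so the parent hydride is octane.
The principal characteristic group is a carboxylic acid (terminal –COOH), named with the suffix -oic acid.
A C≡C triple bond in the chain gives the infix -yne-.
Choose the numbering such that the carboxylic acid carbon is C-1 by definition.
That gives the triple bond between C-3 and C-4; a bromo group at C-5.
The name is 5-bromooct-3-ynoic acid.

5-bromooct-3-ynoic acid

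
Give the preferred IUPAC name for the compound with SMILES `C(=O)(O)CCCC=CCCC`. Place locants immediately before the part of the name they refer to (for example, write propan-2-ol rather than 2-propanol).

The longest chain bearing the –COOH group and the multiple bond is 9 carbons long (nonane).
A carboxylic acid (terminal –COOH) is the principal characteristic group, giving the suffix -oic acid.
A C=C double bond in the chain gives the infix -ene-.
The numbering direction is chosen so that the carboxylic acid carbon is C-1 by definition.
That gives the double bond between C-5 and C-6.
Assembling the pieces gives non-5-enoic acid.

non-5-enoic acid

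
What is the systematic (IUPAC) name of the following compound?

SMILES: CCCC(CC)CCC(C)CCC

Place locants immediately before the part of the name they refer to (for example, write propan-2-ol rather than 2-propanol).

4-ethyl-7-methyldecane

The longest carbon chain is 10 atoms: the parent is decane.
Choose the numbering such that the locant sets are identical either way, so the alphabetically earlier ethyl substituent takes the lower locant (4 rather than 7).
With this numbering: an ethyl group at C-4; a methyl group at C-7.
Substituent prefixes are cited in alphabetical order (multiplying prefixes like di-/tri- are ignored for ordering).
Putting it together: 4-ethyl-7-methyldecane.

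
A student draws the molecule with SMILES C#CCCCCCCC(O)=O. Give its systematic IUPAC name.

non-8-ynoic acid

Counting along the main chain through the –COOH group and the multiple bond gives 9 carbons: the parent is nonane.
A carboxylic acid (terminal –COOH) is the principal characteristic group, giving the suffix -oic acid.
The chain contains a C≡C triple bond, so the unsaturation ending is -yne.
Choose the numbering such that the carboxylic acid carbon is C-1 by definition.
This places the triple bond between C-8 and C-9.
The name is non-8-ynoic acid.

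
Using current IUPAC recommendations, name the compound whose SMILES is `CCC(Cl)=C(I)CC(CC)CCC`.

The longest carbon chain that includes the multiple bond has 9 carbons, so the parent hydride is nonane.
There is one C=C double bond, indicated by the ending -ene.
Choose the numbering such that numbering from this end puts the double bond at C-3 rather than C-6.
That gives the double bond between C-3 and C-4; a chloro group at C-3; an ethyl group at C-6; an iodo group at C-4.
The substituents are ordered alphabetically, ignoring any di-/tri- multipliers.
The name is 3-chloro-6-ethyl-4-iodonon-3-ene.

3-chloro-6-ethyl-4-iodonon-3-ene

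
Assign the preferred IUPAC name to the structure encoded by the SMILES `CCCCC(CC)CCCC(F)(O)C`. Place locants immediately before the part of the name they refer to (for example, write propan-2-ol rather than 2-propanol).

6-ethyl-2-fluorodecan-2-ol

The longest carbon chain that includes the –OH group has 10 carbons, so the parent hydride is decane.
The highest-priority functional group is an alcohol (–OH), so the name ends in -ol.
Number the chain so that numbering from this end puts the hydroxyl group at C-2 rather than C-9.
That gives the hydroxyl at C-2; an ethyl group at C-6; a fluoro group at C-2.
Substituent prefixes are cited in alphabetical order (multiplying prefixes like di-/tri- are ignored for ordering).
Putting it together: 6-ethyl-2-fluorodecan-2-ol.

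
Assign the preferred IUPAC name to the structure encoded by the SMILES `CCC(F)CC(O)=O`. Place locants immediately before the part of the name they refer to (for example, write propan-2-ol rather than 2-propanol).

3-fluoropentanoic acid

The longest chain bearing the –COOH group is 5 carbons long (pentane).
The highest-priority functional group is a carboxylic acid (terminal –COOH), so the name ends in -oic acid.
Number the chain so that the carboxylic acid carbon is C-1 by definition.
This places a fluoro group at C-3.
Putting it together: 3-fluoropentanoic acid.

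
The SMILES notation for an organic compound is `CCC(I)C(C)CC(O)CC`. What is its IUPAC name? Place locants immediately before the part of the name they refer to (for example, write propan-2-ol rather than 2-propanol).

6-iodo-5-methyloctan-3-ol

Counting along the main chain through the –OH group gives 8 carbons: the parent is octane.
The principal characteristic group is an alcohol (–OH), named with the suffix -ol.
Number the chain so that numbering from this end puts the hydroxyl group at C-3 rather than C-6.
With this numbering: the hydroxyl at C-3; an iodo group at C-6; a methyl group at C-5.
The substituents are ordered alphabetically, ignoring any di-/tri- multipliers.
Putting it together: 6-iodo-5-methyloctan-3-ol.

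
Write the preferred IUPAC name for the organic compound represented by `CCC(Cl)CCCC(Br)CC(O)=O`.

3-bromo-7-chlorononanoic acid

The longest chain bearing the –COOH group is 9 carbons long (nonane).
The highest-priority functional group is a carboxylic acid (terminal –COOH), so the name ends in -oic acid.
Number the chain so that the carboxylic acid carbon is C-1 by definition.
With this numbering: a bromo group at C-3; a chloro group at C-7.
The substituents are ordered alphabetically, ignoring any di-/tri- multipliers.
The name is 3-bromo-7-chlorononanoic acid.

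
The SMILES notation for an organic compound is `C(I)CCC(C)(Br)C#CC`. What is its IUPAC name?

The longest carbon chain that includes the multiple bond has 7 carbons, so the parent hydride is heptane.
There is one C≡C triple bond, indicated by the ending -yne.
Number the chain so that numbering from this end puts the triple bond at C-2 rather than C-5.
That gives the triple bond between C-2 and C-3; a bromo group at C-4; an iodo group at C-7; a methyl group at C-4.
The substituents are ordered alphabetically, ignoring any di-/tri- multipliers.
Putting it together: 4-bromo-7-iodo-4-methylhept-2-yne.

4-bromo-7-iodo-4-methylhept-2-yne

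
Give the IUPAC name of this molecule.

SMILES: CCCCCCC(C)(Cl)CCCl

The longest continuous carbon chain has 9 atoms, so the parent hydride is nonane.
Number the chain so that the substituent locant set {1,3,3} is lower than {7,7,9} at the first point of difference.
This places chloro groups at C-1 and C-3; a methyl group at C-3.
Substituent prefixes are cited in alphabetical order (multiplying prefixes like di-/tri- are ignored for ordering).
The name is 1,3-dichloro-3-methylnonane.

1,3-dichloro-3-methylnonane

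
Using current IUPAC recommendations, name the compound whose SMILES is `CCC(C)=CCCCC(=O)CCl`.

1-chloro-7-methylnon-6-en-2-one

The longest carbon chain that includes the carbonyl and the multiple bond has 9 carbons, so the parent hydride is nonane.
A ketone (C=O on an internal carbon) is the principal characteristic group, giving the suffix -one.
The chain contains a C=C double bond, so the unsaturation ending is -ene.
Number the chain so that numbering from this end puts the carbonyl group at C-2 rather than C-8.
This places the carbonyl at C-2; the double bond between C-6 and C-7; a chloro group at C-1; a methyl group at C-7.
Substituent prefixes are cited in alphabetical order (multiplying prefixes like di-/tri- are ignored for ordering).
Putting it together: 1-chloro-7-methylnon-6-en-2-one.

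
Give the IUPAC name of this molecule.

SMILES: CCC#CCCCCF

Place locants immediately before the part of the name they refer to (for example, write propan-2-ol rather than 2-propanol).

8-fluorooct-3-yne

Counting along the main chain through the multiple bond gives 8 carbons: the parent is octane.
A C≡C triple bond in the chain gives the infix -yne-.
The numbering direction is chosen so that numbering from this end puts the triple bond at C-3 rather than C-5.
This places the triple bond between C-3 and C-4; a fluoro group at C-8.
The name is 8-fluorooct-3-yne.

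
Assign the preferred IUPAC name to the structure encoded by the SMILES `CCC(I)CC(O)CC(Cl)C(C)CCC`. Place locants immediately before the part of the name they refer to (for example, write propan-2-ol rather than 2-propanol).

Counting along the main chain through the –OH group gives 11 carbons: the parent is undecane.
The principal characteristic group is an alcohol (–OH), named with the suffix -ol.
Number the chain so that numbering from this end puts the hydroxyl group at C-5 rather than C-7.
With this numbering: the hydroxyl at C-5; a chloro group at C-7; an iodo group at C-3; a methyl group at C-8.
The substituents are ordered alphabetically, ignoring any di-/tri- multipliers.
The name is 7-chloro-3-iodo-8-methylundecan-5-ol.

7-chloro-3-iodo-8-methylundecan-5-ol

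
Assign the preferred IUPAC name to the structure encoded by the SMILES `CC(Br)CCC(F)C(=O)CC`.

7-bromo-4-fluorooctan-3-one

The longest carbon chain that includes the carbonyl has 8 carbons, so the parent hydride is octane.
The principal characteristic group is a ketone (C=O on an internal carbon), named with the suffix -one.
The numbering direction is chosen so that numbering from this end puts the carbonyl group at C-3 rather than C-6.
This places the carbonyl at C-3; a bromo group at C-7; a fluoro group at C-4.
Prefixes are listed alphabetically: bromo, fluoro.
Assembling the pieces gives 7-bromo-4-fluorooctan-3-one.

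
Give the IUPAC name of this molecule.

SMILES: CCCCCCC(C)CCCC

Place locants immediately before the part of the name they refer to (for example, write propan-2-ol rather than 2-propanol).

5-methylundecane

The longest continuous carbon chain has 11 atoms, so the parent hydride is undecane.
Number the chain so that the substituent locant set {5} is lower than {7} at the first point of difference.
This places a methyl group at C-5.
The name is 5-methylundecane.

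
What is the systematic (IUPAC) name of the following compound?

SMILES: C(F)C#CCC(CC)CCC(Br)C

The longest carbon chain that includes the multiple bond has 9 carbons, so the parent hydride is nonane.
There is one C≡C triple bond, indicated by the ending -yne.
Choose the numbering such that numbering from this end puts the triple bond at C-2 rather than C-7.
That gives the triple bond between C-2 and C-3; a bromo group at C-8; an ethyl group at C-5; a fluoro group at C-1.
The substituents are ordered alphabetically, ignoring any di-/tri- multipliers.
Assembling the pieces gives 8-bromo-5-ethyl-1-fluoronon-2-yne.

8-bromo-5-ethyl-1-fluoronon-2-yne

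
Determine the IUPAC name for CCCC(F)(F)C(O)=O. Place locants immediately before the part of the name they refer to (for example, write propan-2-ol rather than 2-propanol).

The longest carbon chain that includes the –COOH group has 5 carbons, so the parent hydride is pentane.
A carboxylic acid (terminal –COOH) is the principal characteristic group, giving the suffix -oic acid.
The numbering direction is chosen so that the carboxylic acid carbon is C-1 by definition.
With this numbering: two fluoro groups at C-2.
The name is 2,2-difluoropentanoic acid.

2,2-difluoropentanoic acid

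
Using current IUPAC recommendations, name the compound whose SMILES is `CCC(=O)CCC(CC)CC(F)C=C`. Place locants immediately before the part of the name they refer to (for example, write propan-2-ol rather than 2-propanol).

The longest chain bearing the carbonyl and the multiple bond is 10 carbons long (decane).
The highest-priority functional group is a ketone (C=O on an internal carbon), so the name ends in -one.
There is one C=C double bond, indicated by the ending -ene.
Choose the numbering such that numbering from this end puts the carbonyl group at C-3 rather than C-8.
This places the carbonyl at C-3; the double bond between C-9 and C-10; an ethyl group at C-6; a fluoro group at C-8.
The substituents are ordered alphabetically, ignoring any di-/tri- multipliers.
Putting it together: 6-ethyl-8-fluorodec-9-en-3-one.

6-ethyl-8-fluorodec-9-en-3-one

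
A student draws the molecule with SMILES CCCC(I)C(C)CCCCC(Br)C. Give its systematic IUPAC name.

The longest carbon chain is 11 atoms: the parent is undecane.
Number the chain so that the substituent locant set {2,7,8} is lower than {4,5,10} at the first point of difference.
With this numbering: a bromo group at C-2; an iodo group at C-8; a methyl group at C-7.
Substituent prefixes are cited in alphabetical order (multiplying prefixes like di-/tri- are ignored for ordering).
The name is 2-bromo-8-iodo-7-methylundecane.

2-bromo-8-iodo-7-methylundecane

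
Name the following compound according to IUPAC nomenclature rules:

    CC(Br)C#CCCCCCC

2-bromodec-3-yne

The longest carbon chain that includes the multiple bond has 10 carbons, so the parent hydride is decane.
A C≡C triple bond in the chain gives the infix -yne-.
The numbering direction is chosen so that numbering from this end puts the triple bond at C-3 rather than C-7.
With this numbering: the triple bond between C-3 and C-4; a bromo group at C-2.
Putting it together: 2-bromodec-3-yne.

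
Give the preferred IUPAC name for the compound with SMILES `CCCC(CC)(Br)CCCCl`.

The longest carbon chain is 7 atoms: the parent is heptane.
Number the chain so that the substituent locant set {1,4,4} is lower than {4,4,7} at the first point of difference.
With this numbering: a bromo group at C-4; a chloro group at C-1; an ethyl group at C-4.
Prefixes are listed alphabetically: bromo, chloro, ethyl.
The name is 4-bromo-1-chloro-4-ethylheptane.

4-bromo-1-chloro-4-ethylheptane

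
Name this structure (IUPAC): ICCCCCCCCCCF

1-fluoro-10-iododecane

The longest carbon chain is 10 atoms: the parent is decane.
The numbering direction is chosen so that the locant sets are identical either way, so the alphabetically earlier fluoro substituent takes the lower locant (1 rather than 10).
This places a fluoro group at C-1; an iodo group at C-10.
The substituents are ordered alphabetically, ignoring any di-/tri- multipliers.
Putting it together: 1-fluoro-10-iododecane.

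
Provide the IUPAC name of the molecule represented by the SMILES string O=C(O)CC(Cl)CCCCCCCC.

The longest carbon chain that includes the –COOH group has 11 carbons, so the parent hydride is undecane.
A carboxylic acid (terminal –COOH) is the principal characteristic group, giving the suffix -oic acid.
Number the chain so that the carboxylic acid carbon is C-1 by definition.
That gives a chloro group at C-3.
Assembling the pieces gives 3-chloroundecanoic acid.

3-chloroundecanoic acid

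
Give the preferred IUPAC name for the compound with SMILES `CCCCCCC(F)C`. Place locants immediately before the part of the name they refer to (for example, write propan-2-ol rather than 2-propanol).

2-fluorooctane

The longest continuous carbon chain has 8 atoms, so the parent hydride is octane.
The numbering direction is chosen so that the substituent locant set {2} is lower than {7} at the first point of difference.
This places a fluoro group at C-2.
The name is 2-fluorooctane.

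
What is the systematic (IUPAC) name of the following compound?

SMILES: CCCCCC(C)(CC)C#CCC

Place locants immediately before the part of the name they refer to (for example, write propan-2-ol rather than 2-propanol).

The longest carbon chain that includes the multiple bond has 10 carbons, so the parent hydride is decane.
There is one C≡C triple bond, indicated by the ending -yne.
Choose the numbering such that numbering from this end puts the triple bond at C-3 rather than C-7.
That gives the triple bond between C-3 and C-4; an ethyl group at C-5; a methyl group at C-5.
Prefixes are listed alphabetically: ethyl, methyl.
Assembling the pieces gives 5-ethyl-5-methyldec-3-yne.

5-ethyl-5-methyldec-3-yne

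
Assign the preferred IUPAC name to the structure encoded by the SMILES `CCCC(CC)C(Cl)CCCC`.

5-chloro-4-ethylnonane

The parent chain contains 9 carbons (nonane).
Number the chain so that the substituent locant set {4,5} is lower than {5,6} at the first point of difference.
This places a chloro group at C-5; an ethyl group at C-4.
Prefixes are listed alphabetically: chloro, ethyl.
Assembling the pieces gives 5-chloro-4-ethylnonane.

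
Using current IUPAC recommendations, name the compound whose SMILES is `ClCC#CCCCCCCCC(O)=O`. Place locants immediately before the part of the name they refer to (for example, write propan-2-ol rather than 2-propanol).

The longest carbon chain that includes the –COOH group and the multiple bond has 11 carbons, so the parent hydride is undecane.
The principal characteristic group is a carboxylic acid (terminal –COOH), named with the suffix -oic acid.
There is one C≡C triple bond, indicated by the ending -yne.
Choose the numbering such that the carboxylic acid carbon is C-1 by definition.
This places the triple bond between C-9 and C-10; a chloro group at C-11.
The name is 11-chloroundec-9-ynoic acid.

11-chloroundec-9-ynoic acid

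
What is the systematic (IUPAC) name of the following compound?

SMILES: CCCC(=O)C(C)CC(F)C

Counting along the main chain through the carbonyl gives 8 carbons: the parent is octane.
A ketone (C=O on an internal carbon) is the principal characteristic group, giving the suffix -one.
The numbering direction is chosen so that numbering from this end puts the carbonyl group at C-4 rather than C-5.
With this numbering: the carbonyl at C-4; a fluoro group at C-7; a methyl group at C-5.
Prefixes are listed alphabetically: fluoro, methyl.
The name is 7-fluoro-5-methyloctan-4-one.

7-fluoro-5-methyloctan-4-one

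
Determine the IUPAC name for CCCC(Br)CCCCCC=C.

8-bromoundec-1-ene

The longest carbon chain that includes the multiple bond has 11 carbons, so the parent hydride is undecane.
There is one C=C double bond, indicated by the ending -ene.
The numbering direction is chosen so that numbering from this end puts the double bond at C-1 rather than C-10.
This places the double bond between C-1 and C-2; a bromo group at C-8.
Putting it together: 8-bromoundec-1-ene.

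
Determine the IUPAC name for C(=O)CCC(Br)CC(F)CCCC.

4-bromo-6-fluorodecanal

The longest chain bearing the –CHO group is 10 carbons long (decane).
The highest-priority functional group is an aldehyde (terminal –CHO), so the name ends in -al.
The numbering direction is chosen so that the aldehyde carbon is C-1 by definition.
With this numbering: a bromo group at C-4; a fluoro group at C-6.
The substituents are ordered alphabetically, ignoring any di-/tri- multipliers.
Putting it together: 4-bromo-6-fluorodecanal.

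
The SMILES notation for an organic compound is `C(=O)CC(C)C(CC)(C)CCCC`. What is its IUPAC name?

4-ethyl-3,4-dimethyloctanal

The longest carbon chain that includes the –CHO group has 8 carbons, so the parent hydride is octane.
The principal characteristic group is an aldehyde (terminal –CHO), named with the suffix -al.
Number the chain so that the aldehyde carbon is C-1 by definition.
With this numbering: an ethyl group at C-4; methyl groups at C-3 and C-4.
Substituent prefixes are cited in alphabetical order (multiplying prefixes like di-/tri- are ignored for ordering).
Assembling the pieces gives 4-ethyl-3,4-dimethyloctanal.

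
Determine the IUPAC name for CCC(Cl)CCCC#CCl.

The longest carbon chain that includes the multiple bond has 8 carbons, so the parent hydride is octane.
There is one C≡C triple bond, indicated by the ending -yne.
Number the chain so that numbering from this end puts the triple bond at C-1 rather than C-7.
This places the triple bond between C-1 and C-2; chloro groups at C-1 and C-6.
Putting it together: 1,6-dichlorooct-1-yne.

1,6-dichlorooct-1-yne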